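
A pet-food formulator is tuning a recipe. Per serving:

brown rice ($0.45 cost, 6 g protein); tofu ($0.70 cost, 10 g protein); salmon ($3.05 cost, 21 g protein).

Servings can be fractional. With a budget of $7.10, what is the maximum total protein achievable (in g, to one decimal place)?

Protein per dollar: tofu 14.29, brown rice 13.33, salmon 6.885.
With no serving limits, spend the whole cost allowance on tofu: $7.10 / $0.70 × 10 g = 101.4 g.

101.4 g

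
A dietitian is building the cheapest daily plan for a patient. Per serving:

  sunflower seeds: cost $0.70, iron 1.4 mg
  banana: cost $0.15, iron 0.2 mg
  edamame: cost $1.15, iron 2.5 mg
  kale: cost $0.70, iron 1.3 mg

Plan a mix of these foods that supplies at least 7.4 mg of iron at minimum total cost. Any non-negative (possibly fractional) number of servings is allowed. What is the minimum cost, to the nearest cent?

$3.40

Cost per mg of iron: edamame $0.4600, sunflower seeds $0.5000, kale $0.5385, banana $0.7500.
With no serving limits, use only edamame: 7.4 mg / 2.5 mg = 2.96 servings × $1.15 = $3.40.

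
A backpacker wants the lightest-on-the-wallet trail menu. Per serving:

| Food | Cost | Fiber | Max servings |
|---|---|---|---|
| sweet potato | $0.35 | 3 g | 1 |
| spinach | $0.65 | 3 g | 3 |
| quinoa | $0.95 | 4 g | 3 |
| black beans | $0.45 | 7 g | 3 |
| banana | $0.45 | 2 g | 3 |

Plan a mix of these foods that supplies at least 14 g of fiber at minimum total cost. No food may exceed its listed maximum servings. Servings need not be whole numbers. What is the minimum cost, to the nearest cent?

$0.90

Cost per g of fiber: black beans $0.0643, sweet potato $0.1167, spinach $0.2167, banana $0.2250, quinoa $0.2375.
Take 2 servings of black beans: +14.0 g fiber for $0.90 (total $0.90, still need 0.0 g).
Filling from the cheapest source first is optimal under one linear minimum: $0.90.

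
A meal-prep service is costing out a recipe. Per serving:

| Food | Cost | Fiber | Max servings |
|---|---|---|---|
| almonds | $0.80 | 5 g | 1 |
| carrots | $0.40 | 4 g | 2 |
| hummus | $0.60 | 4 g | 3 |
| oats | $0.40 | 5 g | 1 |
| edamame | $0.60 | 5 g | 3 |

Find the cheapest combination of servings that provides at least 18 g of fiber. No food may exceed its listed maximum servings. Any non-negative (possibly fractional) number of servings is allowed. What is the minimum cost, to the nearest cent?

Cost per g of fiber: oats $0.0800, carrots $0.1000, edamame $0.1200, hummus $0.1500, almonds $0.1600.
Take 1 serving of oats: +5.0 g fiber for $0.40 (total $0.40, still need 13.0 g).
Take 2 servings of carrots: +8.0 g fiber for $0.80 (total $1.20, still need 5.0 g).
Take 1 serving of edamame: +5.0 g fiber for $0.60 (total $1.80, still need 0.0 g).
Greedy by cheapest-per-g is optimal for a single linear constraint, so the minimum cost is $1.80.

$1.80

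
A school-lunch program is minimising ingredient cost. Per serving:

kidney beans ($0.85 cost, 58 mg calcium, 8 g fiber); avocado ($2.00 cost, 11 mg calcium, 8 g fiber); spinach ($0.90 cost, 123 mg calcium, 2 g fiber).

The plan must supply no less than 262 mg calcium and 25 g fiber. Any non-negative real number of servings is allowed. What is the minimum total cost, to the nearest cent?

A basic optimal solution has at most two foods positive. Try each food alone and each pair with both targets met exactly.
kidney beans only: max(262/58, 25/8) = 4.517 servings → $3.84.
avocado only: max(262/11, 25/8) = 23.82 servings → $47.64.
spinach only: max(262/123, 25/2) = 12.5 servings → $11.25.
kidney beans + avocado with both targets exact would need a negative amount; discard.
kidney beans + spinach with both tight: 2.939 servings and 0.7442 servings → $3.17.
avocado + spinach with both tight: 2.652 servings and 1.893 servings → $7.01.
Cheapest feasible corner: $3.17.

$3.17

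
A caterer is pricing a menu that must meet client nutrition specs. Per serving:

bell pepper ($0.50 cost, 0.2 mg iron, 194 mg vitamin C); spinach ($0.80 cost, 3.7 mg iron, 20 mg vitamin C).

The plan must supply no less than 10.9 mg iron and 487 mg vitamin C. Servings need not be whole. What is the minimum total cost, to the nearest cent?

bell pepper only: max(10.9/0.2, 487/194) = 54.5 servings → $27.25.
spinach only: max(10.9/3.7, 487/20) = 24.35 servings → $19.48.
bell pepper + spinach with both tight: 2.219 servings and 2.826 servings → $3.37.
So the least-cost plan costs $3.37.

$3.37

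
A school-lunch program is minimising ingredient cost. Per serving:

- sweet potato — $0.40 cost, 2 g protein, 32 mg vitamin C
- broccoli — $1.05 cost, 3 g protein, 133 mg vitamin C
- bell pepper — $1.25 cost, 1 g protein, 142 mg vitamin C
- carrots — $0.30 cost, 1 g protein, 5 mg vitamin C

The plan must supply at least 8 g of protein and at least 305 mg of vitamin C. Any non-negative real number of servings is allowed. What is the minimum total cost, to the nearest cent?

The cheapest plan sits at a corner of the feasible region — with two constraints it uses at most two foods.
sweet potato only: max(8/2, 305/32) = 9.531 servings → $3.81.
broccoli only: max(8/3, 305/133) = 2.667 servings → $2.80.
bell pepper only: max(8/1, 305/142) = 8 servings → $10.00.
carrots only: max(8/1, 305/5) = 61 servings → $18.30.
sweet potato + broccoli with both tight: 0.8765 servings and 2.082 servings → $2.54.
sweet potato + bell pepper with both tight: 3.298 servings and 1.405 servings → $3.08.
sweet potato + carrots with both targets exact would need a negative amount; discard.
broccoli + bell pepper: intersection lies outside the first quadrant.
broccoli + carrots with both tight: 2.246 servings and 1.263 servings → $2.74.
bell pepper + carrots with both tight: 1.934 servings and 6.066 servings → $4.24.
The minimum over all feasible corners is $2.54.

$2.54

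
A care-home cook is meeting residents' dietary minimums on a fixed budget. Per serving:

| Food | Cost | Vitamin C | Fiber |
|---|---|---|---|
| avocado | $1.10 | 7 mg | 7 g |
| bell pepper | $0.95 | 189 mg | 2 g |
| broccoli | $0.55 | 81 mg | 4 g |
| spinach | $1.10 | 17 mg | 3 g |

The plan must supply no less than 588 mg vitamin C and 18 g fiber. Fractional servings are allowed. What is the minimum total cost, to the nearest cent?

The cheapest plan sits at a corner of the feasible region — with two constraints it uses at most two foods.
avocado only: max(588/7, 18/7) = 84 servings → $92.40.
bell pepper only: max(588/189, 18/2) = 9 servings → $8.55.
broccoli only: max(588/81, 18/4) = 7.259 servings → $3.99.
spinach only: max(588/17, 18/3) = 34.59 servings → $38.05.
avocado + bell pepper with both tight: 1.701 servings and 3.048 servings → $4.77.
avocado + broccoli: the both-tight solution has a negative serving — not a feasible corner.
avocado + spinach: intersection lies outside the first quadrant.
bell pepper + broccoli with both tight: 1.505 servings and 3.747 servings → $3.49.
bell pepper + spinach with both tight: 2.735 servings and 4.176 servings → $7.19.
broccoli + spinach with both targets exact would need a negative amount; discard.
Cheapest feasible corner: $3.49.

$3.49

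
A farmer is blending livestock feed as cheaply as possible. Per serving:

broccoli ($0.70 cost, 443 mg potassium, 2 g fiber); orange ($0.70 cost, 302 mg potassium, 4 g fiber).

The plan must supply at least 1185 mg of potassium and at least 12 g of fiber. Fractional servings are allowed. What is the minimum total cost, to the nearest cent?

broccoli only: max(1185/443, 12/2) = 6 servings → $4.20.
orange only: max(1185/302, 12/4) = 3.924 servings → $2.75.
broccoli + orange with both tight: 0.9555 servings and 2.522 servings → $2.43.
Cheapest feasible corner: $2.43.

$2.43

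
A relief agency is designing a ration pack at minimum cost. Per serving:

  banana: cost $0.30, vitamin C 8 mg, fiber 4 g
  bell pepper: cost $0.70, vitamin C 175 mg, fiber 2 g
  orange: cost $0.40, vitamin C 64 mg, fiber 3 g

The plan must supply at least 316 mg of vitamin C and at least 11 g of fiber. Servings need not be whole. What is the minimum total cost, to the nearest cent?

$1.73

Check every corner: each single food scaled to meet both minima, and each pair solved so both constraints bind.
banana only: max(316/8, 11/4) = 39.5 servings → $11.85.
bell pepper only: max(316/175, 11/2) = 5.5 servings → $3.85.
orange only: max(316/64, 11/3) = 4.938 servings → $1.98.
banana + bell pepper with both tight: 1.89 servings and 1.719 servings → $1.77.
banana + orange with both targets exact would need a negative amount; discard.
bell pepper + orange with both tight: 0.6146 servings and 3.257 servings → $1.73.
Cheapest feasible corner: $1.73.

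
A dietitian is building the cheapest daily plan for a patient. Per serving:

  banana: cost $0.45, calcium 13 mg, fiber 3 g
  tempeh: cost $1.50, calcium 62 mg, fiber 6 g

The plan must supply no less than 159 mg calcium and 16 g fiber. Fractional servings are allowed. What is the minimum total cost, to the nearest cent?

$3.89

The cheapest plan sits at a corner of the feasible region — with two constraints it uses at most two foods.
banana only: max(159/13, 16/3) = 12.23 servings → $5.50.
tempeh only: max(159/62, 16/6) = 2.667 servings → $4.00.
banana + tempeh with both tight: 0.3519 servings and 2.491 servings → $3.89.
Cheapest feasible corner: $3.89.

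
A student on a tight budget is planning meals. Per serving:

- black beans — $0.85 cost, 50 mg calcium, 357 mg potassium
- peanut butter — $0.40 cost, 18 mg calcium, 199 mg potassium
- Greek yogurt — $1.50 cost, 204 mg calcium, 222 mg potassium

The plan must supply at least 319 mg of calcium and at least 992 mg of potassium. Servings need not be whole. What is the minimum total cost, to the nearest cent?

$3.31

black beans only: max(319/50, 992/357) = 6.38 servings → $5.42.
peanut butter only: max(319/18, 992/199) = 17.72 servings → $7.09.
Greek yogurt only: max(319/204, 992/222) = 4.468 servings → $6.70.
black beans + peanut butter with both targets exact would need a negative amount; discard.
black beans + Greek yogurt with both tight: 2.131 servings and 1.041 servings → $3.37.
peanut butter + Greek yogurt with both tight: 3.594 servings and 1.247 servings → $3.31.
Cheapest feasible corner: $3.31.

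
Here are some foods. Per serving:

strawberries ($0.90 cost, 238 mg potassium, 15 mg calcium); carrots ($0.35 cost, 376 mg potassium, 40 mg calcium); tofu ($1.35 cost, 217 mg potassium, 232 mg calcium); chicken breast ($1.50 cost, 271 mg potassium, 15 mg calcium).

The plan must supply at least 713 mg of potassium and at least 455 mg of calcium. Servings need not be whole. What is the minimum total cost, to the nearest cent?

$2.75

strawberries only: max(713/238, 455/15) = 30.33 servings → $27.30.
carrots only: max(713/376, 455/40) = 11.38 servings → $3.98.
tofu only: max(713/217, 455/232) = 3.286 servings → $4.44.
chicken breast only: max(713/271, 455/15) = 30.33 servings → $45.50.
strawberries + carrots: intersection lies outside the first quadrant.
strawberries + tofu with both tight: 1.283 servings and 1.878 servings → $3.69.
strawberries + chicken breast: intersection lies outside the first quadrant.
carrots + tofu with both tight: 0.8489 servings and 1.815 servings → $2.75.
carrots + chicken breast: the both-tight solution has a negative serving — not a feasible corner.
tofu + chicken breast with both tight: 1.889 servings and 1.118 servings → $4.23.
So the least-cost plan costs $2.75.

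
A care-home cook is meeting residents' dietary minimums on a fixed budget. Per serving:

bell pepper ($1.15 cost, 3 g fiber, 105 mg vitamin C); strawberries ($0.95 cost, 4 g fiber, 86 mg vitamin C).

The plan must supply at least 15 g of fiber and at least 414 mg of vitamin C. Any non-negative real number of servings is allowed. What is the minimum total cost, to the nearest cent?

The cheapest plan sits at a corner of the feasible region — with two constraints it uses at most two foods.
bell pepper only: max(15/3, 414/105) = 5 servings → $5.75.
strawberries only: max(15/4, 414/86) = 4.814 servings → $4.57.
bell pepper + strawberries with both tight: 2.259 servings and 2.056 servings → $4.55.
So the least-cost plan costs $4.55.

$4.55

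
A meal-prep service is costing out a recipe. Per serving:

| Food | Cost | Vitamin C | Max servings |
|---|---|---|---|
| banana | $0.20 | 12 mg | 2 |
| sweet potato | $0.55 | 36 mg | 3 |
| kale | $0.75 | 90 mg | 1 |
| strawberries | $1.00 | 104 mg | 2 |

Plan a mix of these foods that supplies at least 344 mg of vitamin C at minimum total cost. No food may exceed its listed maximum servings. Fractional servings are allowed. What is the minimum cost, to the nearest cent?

Cost per mg of vitamin C: kale $0.0083, strawberries $0.0096, sweet potato $0.0153, banana $0.0167.
Take 1 serving of kale: +90.0 mg vitamin C for $0.75 (total $0.75, still need 254.0 mg).
Take 2 servings of strawberries: +208.0 mg vitamin C for $2.00 (total $2.75, still need 46.0 mg).
Take 1.278 servings of sweet potato: +46.0 mg vitamin C for $0.70 (total $3.45, still need 0.0 mg).
Filling from the cheapest source first is optimal under one linear minimum: $3.45.

$3.45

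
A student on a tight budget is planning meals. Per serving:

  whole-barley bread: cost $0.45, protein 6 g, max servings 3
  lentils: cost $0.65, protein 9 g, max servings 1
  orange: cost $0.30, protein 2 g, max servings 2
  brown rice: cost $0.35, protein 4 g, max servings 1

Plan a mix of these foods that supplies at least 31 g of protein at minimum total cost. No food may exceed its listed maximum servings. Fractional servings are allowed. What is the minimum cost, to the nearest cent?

Cost per g of protein: lentils $0.0722, whole-barley bread $0.0750, brown rice $0.0875, orange $0.1500.
Take 1 serving of lentils: +9.0 g protein for $0.65 (total $0.65, still need 22.0 g).
Take 3 servings of whole-barley bread: +18.0 g protein for $1.35 (total $2.00, still need 4.0 g).
Take 1 serving of brown rice: +4.0 g protein for $0.35 (total $2.35, still need 0.0 g).
Filling from the cheapest source first is optimal under one linear minimum: $2.35.

$2.35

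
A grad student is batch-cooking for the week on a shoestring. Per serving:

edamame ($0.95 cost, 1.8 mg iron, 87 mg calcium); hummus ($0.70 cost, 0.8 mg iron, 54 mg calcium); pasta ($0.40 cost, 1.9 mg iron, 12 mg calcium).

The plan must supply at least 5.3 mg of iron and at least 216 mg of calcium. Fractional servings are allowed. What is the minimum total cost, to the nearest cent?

Two binding constraints pin down two serving amounts, so the optimal mix uses at most two foods. The candidates are each food alone (scaled to the tighter of iron/calcium) and each pair with both constraints tight.
edamame only: max(5.3/1.8, 216/87) = 2.944 servings → $2.80.
hummus only: max(5.3/0.8, 216/54) = 6.625 servings → $4.64.
pasta only: max(5.3/1.9, 216/12) = 18 servings → $7.20.
edamame + hummus: the both-tight solution has a negative serving — not a feasible corner.
edamame + pasta with both tight: 2.413 servings and 0.5031 servings → $2.49.
hummus + pasta with both tight: 3.729 servings and 1.219 servings → $3.10.
The minimum over all feasible corners is $2.49.

$2.49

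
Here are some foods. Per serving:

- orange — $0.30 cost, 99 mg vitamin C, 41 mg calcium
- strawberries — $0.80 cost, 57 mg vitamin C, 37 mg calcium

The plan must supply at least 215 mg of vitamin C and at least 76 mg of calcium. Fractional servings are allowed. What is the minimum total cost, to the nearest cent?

$0.65

orange only: max(215/99, 76/41) = 2.172 servings → $0.65.
strawberries only: max(215/57, 76/37) = 3.772 servings → $3.02.
orange + strawberries with both targets exact would need a negative amount; discard.
Cheapest feasible corner: $0.65.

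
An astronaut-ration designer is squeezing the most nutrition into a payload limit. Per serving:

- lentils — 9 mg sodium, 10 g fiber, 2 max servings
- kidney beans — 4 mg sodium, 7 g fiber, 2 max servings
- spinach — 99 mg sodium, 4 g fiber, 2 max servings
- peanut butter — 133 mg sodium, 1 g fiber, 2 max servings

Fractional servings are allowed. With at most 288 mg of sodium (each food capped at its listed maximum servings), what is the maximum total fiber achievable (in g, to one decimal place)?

Fiber per mg sodium: kidney beans 1.75, lentils 1.111, spinach 0.0404, peanut butter 0.007519.
Take 2 servings of kidney beans: uses 8 mg sodium, +14.0 g fiber (running total 14.0 g).
Take 2 servings of lentils: uses 18 mg sodium, +20.0 g fiber (running total 34.0 g).
Take 2 servings of spinach: uses 198 mg sodium, +8.0 g fiber (running total 42.0 g).
Take 0.4812 servings of peanut butter: uses 64 mg sodium, +0.5 g fiber (running total 42.5 g).
Greedy by best ratio exhausts the sodium allowance optimally: 42.5 g.

42.5 g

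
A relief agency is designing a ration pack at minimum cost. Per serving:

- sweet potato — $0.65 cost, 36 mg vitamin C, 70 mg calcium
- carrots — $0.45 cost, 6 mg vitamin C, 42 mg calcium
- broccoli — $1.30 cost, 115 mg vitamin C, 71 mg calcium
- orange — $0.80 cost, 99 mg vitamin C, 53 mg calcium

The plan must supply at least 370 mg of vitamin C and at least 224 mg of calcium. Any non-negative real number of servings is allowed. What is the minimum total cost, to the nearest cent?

For a min-cost LP with two ≥-constraints, a basic feasible solution has at most two positive variables.
sweet potato only: max(370/36, 224/70) = 10.28 servings → $6.68.
carrots only: max(370/6, 224/42) = 61.67 servings → $27.75.
broccoli only: max(370/115, 224/71) = 3.217 servings → $4.18.
orange only: max(370/99, 224/53) = 4.226 servings → $3.38.
sweet potato + carrots: the both-tight solution has a negative serving — not a feasible corner.
sweet potato + broccoli: intersection lies outside the first quadrant.
sweet potato + orange with both tight: 0.511 servings and 3.552 servings → $3.17.
carrots + broccoli: intersection lies outside the first quadrant.
carrots + orange with both tight: 0.6682 servings and 3.697 servings → $3.26.
broccoli + orange with both tight: 2.747 servings and 0.546 servings → $4.01.
So the least-cost plan costs $3.17.

$3.17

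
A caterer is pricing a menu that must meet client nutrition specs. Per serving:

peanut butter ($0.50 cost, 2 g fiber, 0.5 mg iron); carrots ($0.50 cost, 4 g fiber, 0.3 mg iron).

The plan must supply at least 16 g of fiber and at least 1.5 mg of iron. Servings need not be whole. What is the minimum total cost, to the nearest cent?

$2.21

At the optimum either one food covers both requirements or two foods hit both targets exactly; no other combination can be cheaper.
peanut butter only: max(16/2, 1.5/0.5) = 8 servings → $4.00.
carrots only: max(16/4, 1.5/0.3) = 5 servings → $2.50.
peanut butter + carrots with both tight: 0.8571 servings and 3.571 servings → $2.21.
The minimum over all feasible corners is $2.21.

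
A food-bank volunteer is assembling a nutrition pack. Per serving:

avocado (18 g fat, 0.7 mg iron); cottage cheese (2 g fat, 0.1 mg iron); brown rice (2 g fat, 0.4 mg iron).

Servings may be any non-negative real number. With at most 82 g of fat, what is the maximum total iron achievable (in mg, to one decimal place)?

Iron per g fat: brown rice 0.2, cottage cheese 0.05, avocado 0.03889.
With no serving limits, spend the whole fat allowance on brown rice: 82 g / 2 g × 0.4 mg = 16.4 mg.

16.4 mg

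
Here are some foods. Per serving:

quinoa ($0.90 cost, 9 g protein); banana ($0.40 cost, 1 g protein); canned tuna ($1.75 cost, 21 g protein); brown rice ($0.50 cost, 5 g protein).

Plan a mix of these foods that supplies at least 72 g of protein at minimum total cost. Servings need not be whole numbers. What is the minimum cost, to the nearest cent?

$6.00

Cost per g of protein: canned tuna $0.0833, quinoa $0.1000, brown rice $0.1000, banana $0.4000.
With no serving limits, use only canned tuna: 72 g / 21 g = 3.429 servings × $1.75 = $6.00.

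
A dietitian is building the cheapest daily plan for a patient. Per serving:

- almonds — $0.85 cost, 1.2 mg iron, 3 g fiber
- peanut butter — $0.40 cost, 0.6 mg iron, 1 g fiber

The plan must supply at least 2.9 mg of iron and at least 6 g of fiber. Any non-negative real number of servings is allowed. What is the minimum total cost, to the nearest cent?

$1.99

almonds only: max(2.9/1.2, 6/3) = 2.417 servings → $2.05.
peanut butter only: max(2.9/0.6, 6/1) = 6 servings → $2.40.
almonds + peanut butter with both tight: 1.167 servings and 2.5 servings → $1.99.
So the least-cost plan costs $1.99.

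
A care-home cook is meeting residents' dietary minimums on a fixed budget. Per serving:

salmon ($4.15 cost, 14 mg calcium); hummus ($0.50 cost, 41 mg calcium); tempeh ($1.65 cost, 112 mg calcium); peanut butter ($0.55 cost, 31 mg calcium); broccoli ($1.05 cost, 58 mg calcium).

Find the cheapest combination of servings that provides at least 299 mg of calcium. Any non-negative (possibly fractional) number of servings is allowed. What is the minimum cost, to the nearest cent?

$3.65

Cost per mg of calcium: hummus $0.0122, tempeh $0.0147, peanut butter $0.0177, broccoli $0.0181, salmon $0.2964.
With no serving limits, use only hummus: 299 mg / 41 mg = 7.293 servings × $0.50 = $3.65.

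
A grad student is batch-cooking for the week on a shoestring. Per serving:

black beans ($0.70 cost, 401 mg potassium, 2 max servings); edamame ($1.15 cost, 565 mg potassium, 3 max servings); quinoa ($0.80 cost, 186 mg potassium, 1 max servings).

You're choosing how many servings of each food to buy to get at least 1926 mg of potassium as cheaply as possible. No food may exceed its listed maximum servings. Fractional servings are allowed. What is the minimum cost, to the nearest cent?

$3.69

Cost per mg of potassium: black beans $0.0017, edamame $0.0020, quinoa $0.0043.
Take 2 servings of black beans: +802.0 mg potassium for $1.40 (total $1.40, still need 1124.0 mg).
Take 1.989 servings of edamame: +1124.0 mg potassium for $2.29 (total $3.69, still need 0.0 mg).
Greedy by cheapest-per-mg is optimal for a single linear constraint, so the minimum cost is $3.69.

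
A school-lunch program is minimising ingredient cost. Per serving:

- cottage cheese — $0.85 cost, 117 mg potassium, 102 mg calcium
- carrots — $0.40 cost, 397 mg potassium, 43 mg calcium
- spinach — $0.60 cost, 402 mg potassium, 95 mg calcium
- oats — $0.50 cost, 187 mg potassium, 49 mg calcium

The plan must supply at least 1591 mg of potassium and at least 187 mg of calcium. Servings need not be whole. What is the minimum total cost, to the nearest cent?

$1.66

A basic optimal solution has at most two foods positive. Try each food alone and each pair with both targets met exactly.
cottage cheese only: max(1591/117, 187/102) = 13.6 servings → $11.56.
carrots only: max(1591/397, 187/43) = 4.349 servings → $1.74.
spinach only: max(1591/402, 187/95) = 3.958 servings → $2.37.
oats only: max(1591/187, 187/49) = 8.508 servings → $4.25.
cottage cheese + carrots with both tight: 0.1643 servings and 3.959 servings → $1.72.
cottage cheese + spinach with both targets exact would need a negative amount; discard.
cottage cheese + oats: intersection lies outside the first quadrant.
carrots + spinach with both tight: 3.719 servings and 0.2852 servings → $1.66.
carrots + oats with both tight: 3.767 servings and 0.5105 servings → $1.76.
spinach + oats with both targets exact would need a negative amount; discard.
Cheapest feasible corner: $1.66.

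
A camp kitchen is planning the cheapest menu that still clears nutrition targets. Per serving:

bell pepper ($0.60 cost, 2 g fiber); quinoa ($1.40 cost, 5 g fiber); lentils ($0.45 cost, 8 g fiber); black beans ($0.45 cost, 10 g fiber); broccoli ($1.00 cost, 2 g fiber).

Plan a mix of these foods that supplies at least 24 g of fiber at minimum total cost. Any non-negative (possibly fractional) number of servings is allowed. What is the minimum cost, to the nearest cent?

$1.08

Cost per g of fiber: black beans $0.0450, lentils $0.0563, quinoa $0.2800, bell pepper $0.3000, broccoli $0.5000.
With no serving limits, use only black beans: 24 g / 10 g = 2.4 servings × $0.45 = $1.08.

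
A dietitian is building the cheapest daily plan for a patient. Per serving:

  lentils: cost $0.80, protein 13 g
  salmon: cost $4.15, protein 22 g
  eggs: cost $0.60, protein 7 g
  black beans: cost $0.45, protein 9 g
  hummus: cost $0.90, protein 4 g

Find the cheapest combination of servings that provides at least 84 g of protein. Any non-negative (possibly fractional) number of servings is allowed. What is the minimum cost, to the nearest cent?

$4.20

Cost per g of protein: black beans $0.0500, lentils $0.0615, eggs $0.0857, salmon $0.1886, hummus $0.2250.
With no serving limits, use only black beans: 84 g / 9 g = 9.333 servings × $0.45 = $4.20.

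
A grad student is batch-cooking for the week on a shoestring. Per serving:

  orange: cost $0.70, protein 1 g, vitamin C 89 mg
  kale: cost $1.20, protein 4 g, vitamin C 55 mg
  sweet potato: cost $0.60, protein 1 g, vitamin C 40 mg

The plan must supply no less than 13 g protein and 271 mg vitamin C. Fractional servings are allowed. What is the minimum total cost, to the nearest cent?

A basic optimal solution has at most two foods positive. Try each food alone and each pair with both targets met exactly.
orange only: max(13/1, 271/89) = 13 servings → $9.10.
kale only: max(13/4, 271/55) = 4.927 servings → $5.91.
sweet potato only: max(13/1, 271/40) = 13 servings → $7.80.
orange + kale with both tight: 1.226 servings and 2.944 servings → $4.39.
orange + sweet potato: intersection lies outside the first quadrant.
kale + sweet potato with both tight: 2.371 servings and 3.514 servings → $4.95.
The minimum over all feasible corners is $4.39.

$4.39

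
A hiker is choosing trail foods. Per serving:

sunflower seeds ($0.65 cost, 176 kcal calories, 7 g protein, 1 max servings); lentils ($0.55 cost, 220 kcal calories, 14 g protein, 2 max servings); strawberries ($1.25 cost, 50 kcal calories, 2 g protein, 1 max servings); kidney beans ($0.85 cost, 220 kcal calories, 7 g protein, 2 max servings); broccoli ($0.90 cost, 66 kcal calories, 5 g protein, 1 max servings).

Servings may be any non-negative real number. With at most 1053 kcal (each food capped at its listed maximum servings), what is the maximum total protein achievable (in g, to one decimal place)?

52.2 g

Protein per kcal: broccoli 0.07576, lentils 0.06364, strawberries 0.04, sunflower seeds 0.03977, kidney beans 0.03182.
Take 1 serving of broccoli: uses 66 kcal, +5.0 g protein (running total 5.0 g).
Take 2 servings of lentils: uses 440 kcal, +28.0 g protein (running total 33.0 g).
Take 1 serving of strawberries: uses 50 kcal, +2.0 g protein (running total 35.0 g).
Take 1 serving of sunflower seeds: uses 176 kcal, +7.0 g protein (running total 42.0 g).
Take 1.459 servings of kidney beans: uses 321 kcal, +10.2 g protein (running total 52.2 g).
Greedy by best ratio exhausts the calories allowance optimally: 52.2 g.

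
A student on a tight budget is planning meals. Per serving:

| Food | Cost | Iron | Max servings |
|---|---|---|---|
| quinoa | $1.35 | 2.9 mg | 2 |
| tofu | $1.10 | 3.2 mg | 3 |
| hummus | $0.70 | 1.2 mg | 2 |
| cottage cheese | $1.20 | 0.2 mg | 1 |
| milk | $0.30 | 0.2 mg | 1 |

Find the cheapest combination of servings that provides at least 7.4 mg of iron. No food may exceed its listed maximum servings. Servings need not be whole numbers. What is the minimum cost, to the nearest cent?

Cost per mg of iron: tofu $0.3438, quinoa $0.4655, hummus $0.5833, milk $1.5000, cottage cheese $6.0000.
Take 2.312 servings of tofu: +7.4 mg iron for $2.54 (total $2.54, still need 0.0 mg).
Greedy by cheapest-per-mg is optimal for a single linear constraint, so the minimum cost is $2.54.

$2.54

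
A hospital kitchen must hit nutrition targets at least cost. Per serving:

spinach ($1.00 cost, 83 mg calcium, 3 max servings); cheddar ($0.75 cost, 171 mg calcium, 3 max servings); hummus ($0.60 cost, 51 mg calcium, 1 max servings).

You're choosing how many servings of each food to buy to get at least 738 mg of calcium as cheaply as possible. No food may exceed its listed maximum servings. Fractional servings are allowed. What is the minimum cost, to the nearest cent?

$4.95

Cost per mg of calcium: cheddar $0.0044, hummus $0.0118, spinach $0.0120.
Take 3 servings of cheddar: +513.0 mg calcium for $2.25 (total $2.25, still need 225.0 mg).
Take 1 serving of hummus: +51.0 mg calcium for $0.60 (total $2.85, still need 174.0 mg).
Take 2.096 servings of spinach: +174.0 mg calcium for $2.10 (total $4.95, still need 0.0 mg).
Filling from the cheapest source first is optimal under one linear minimum: $4.95.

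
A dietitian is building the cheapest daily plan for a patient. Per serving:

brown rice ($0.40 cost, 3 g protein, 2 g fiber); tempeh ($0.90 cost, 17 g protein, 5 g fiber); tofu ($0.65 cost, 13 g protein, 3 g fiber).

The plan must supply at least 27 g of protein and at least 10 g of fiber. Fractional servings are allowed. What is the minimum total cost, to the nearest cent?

A basic optimal solution has at most two foods positive. Try each food alone and each pair with both targets met exactly.
brown rice only: max(27/3, 10/2) = 9 servings → $3.60.
tempeh only: max(27/17, 10/5) = 2 servings → $1.80.
tofu only: max(27/13, 10/3) = 3.333 servings → $2.17.
brown rice + tempeh with both tight: 1.842 servings and 1.263 servings → $1.87.
brown rice + tofu with both tight: 2.882 servings and 1.412 servings → $2.07.
tempeh + tofu: intersection lies outside the first quadrant.
The minimum over all feasible corners is $1.80.

$1.80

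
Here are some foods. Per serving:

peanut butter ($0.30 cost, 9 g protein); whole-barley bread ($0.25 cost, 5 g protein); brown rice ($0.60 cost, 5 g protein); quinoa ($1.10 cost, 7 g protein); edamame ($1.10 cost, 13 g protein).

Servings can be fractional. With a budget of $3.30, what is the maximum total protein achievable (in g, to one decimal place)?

99.0 g

Protein per dollar: peanut butter 30, whole-barley bread 20, edamame 11.82, brown rice 8.333, quinoa 6.364.
With no serving limits, spend the whole cost allowance on peanut butter: $3.30 / $0.30 × 9 g = 99.0 g.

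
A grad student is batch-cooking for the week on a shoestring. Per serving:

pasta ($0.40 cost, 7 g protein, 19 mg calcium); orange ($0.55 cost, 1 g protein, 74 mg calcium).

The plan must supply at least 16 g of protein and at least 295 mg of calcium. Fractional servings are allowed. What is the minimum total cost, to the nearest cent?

$2.65

With two linear requirements the optimum uses one or two foods; enumerate the corners.
pasta only: max(16/7, 295/19) = 15.53 servings → $6.21.
orange only: max(16/1, 295/74) = 16 servings → $8.80.
pasta + orange with both tight: 1.782 servings and 3.529 servings → $2.65.
So the least-cost plan costs $2.65.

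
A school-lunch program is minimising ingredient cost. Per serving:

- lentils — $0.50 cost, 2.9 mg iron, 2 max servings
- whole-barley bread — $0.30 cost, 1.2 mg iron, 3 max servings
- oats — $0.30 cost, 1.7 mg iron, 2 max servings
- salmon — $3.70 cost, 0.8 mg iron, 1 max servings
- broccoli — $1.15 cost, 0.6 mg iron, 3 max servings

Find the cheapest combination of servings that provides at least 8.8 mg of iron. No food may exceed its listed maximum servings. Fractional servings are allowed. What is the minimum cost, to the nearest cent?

Cost per mg of iron: lentils $0.1724, oats $0.1765, whole-barley bread $0.2500, broccoli $1.9167, salmon $4.6250.
Take 2 servings of lentils: +5.8 mg iron for $1.00 (total $1.00, still need 3.0 mg).
Take 1.765 servings of oats: +3.0 mg iron for $0.53 (total $1.53, still need 0.0 mg).
Filling from the cheapest source first is optimal under one linear minimum: $1.53.

$1.53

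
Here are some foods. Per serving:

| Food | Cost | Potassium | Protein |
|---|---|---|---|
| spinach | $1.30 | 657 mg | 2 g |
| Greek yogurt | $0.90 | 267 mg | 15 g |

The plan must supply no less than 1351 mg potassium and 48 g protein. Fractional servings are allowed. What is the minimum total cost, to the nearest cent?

$3.82

Minimising a linear cost over {potassium ≥ 1351, protein ≥ 48, servings ≥ 0} — the optimum is at a vertex, using one or two foods.
spinach only: max(1351/657, 48/2) = 24 servings → $31.20.
Greek yogurt only: max(1351/267, 48/15) = 5.06 servings → $4.55.
spinach + Greek yogurt with both tight: 0.7992 servings and 3.093 servings → $3.82.
The minimum over all feasible corners is $3.82.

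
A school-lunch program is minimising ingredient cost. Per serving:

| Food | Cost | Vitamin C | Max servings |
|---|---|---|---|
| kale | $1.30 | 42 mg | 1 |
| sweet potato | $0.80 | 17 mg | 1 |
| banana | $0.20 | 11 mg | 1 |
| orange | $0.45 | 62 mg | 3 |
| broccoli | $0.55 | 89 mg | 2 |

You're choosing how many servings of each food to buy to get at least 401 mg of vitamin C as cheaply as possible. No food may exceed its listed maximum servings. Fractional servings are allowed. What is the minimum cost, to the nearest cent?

$3.45

Cost per mg of vitamin C: broccoli $0.0062, orange $0.0073, banana $0.0182, kale $0.0310, sweet potato $0.0471.
Take 2 servings of broccoli: +178.0 mg vitamin C for $1.10 (total $1.10, still need 223.0 mg).
Take 3 servings of orange: +186.0 mg vitamin C for $1.35 (total $2.45, still need 37.0 mg).
Take 1 serving of banana: +11.0 mg vitamin C for $0.20 (total $2.65, still need 26.0 mg).
Take 0.619 servings of kale: +26.0 mg vitamin C for $0.80 (total $3.45, still need 0.0 mg).
Filling from the cheapest source first is optimal under one linear minimum: $3.45.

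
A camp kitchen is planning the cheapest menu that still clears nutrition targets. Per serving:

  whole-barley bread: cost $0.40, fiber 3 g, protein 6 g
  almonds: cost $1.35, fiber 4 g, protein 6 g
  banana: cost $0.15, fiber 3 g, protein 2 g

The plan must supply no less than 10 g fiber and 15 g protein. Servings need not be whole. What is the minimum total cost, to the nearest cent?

$1.02

whole-barley bread only: max(10/3, 15/6) = 3.333 servings → $1.33.
almonds only: max(10/4, 15/6) = 2.5 servings → $3.38.
banana only: max(10/3, 15/2) = 7.5 servings → $1.12.
whole-barley bread + almonds with both tight: 0 servings and 2.5 servings → $3.38.
whole-barley bread + banana with both tight: 2.083 servings and 1.25 servings → $1.02.
almonds + banana with both tight: 2.5 servings and 0 servings → $3.38.
The minimum over all feasible corners is $1.02.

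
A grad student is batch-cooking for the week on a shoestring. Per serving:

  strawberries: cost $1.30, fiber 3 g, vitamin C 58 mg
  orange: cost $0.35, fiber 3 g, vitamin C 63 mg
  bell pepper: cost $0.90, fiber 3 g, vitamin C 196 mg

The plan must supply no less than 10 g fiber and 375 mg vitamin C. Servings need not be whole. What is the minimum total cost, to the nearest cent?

$1.85

Compare the cost at each extreme point of the feasible region.
strawberries only: max(10/3, 375/58) = 6.466 servings → $8.41.
orange only: max(10/3, 375/63) = 5.952 servings → $2.08.
bell pepper only: max(10/3, 375/196) = 3.333 servings → $3.00.
strawberries + orange: the both-tight solution has a negative serving — not a feasible corner.
strawberries + bell pepper with both tight: 2.017 servings and 1.316 servings → $3.81.
orange + bell pepper with both tight: 2.093 servings and 1.241 servings → $1.85.
The minimum over all feasible corners is $1.85.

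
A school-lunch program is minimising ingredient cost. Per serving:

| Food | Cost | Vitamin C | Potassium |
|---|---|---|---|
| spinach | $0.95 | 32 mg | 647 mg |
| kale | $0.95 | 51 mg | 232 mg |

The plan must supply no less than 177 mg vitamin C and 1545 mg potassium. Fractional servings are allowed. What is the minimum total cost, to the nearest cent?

For a min-cost LP with two ≥-constraints, a basic feasible solution has at most two positive variables.
spinach only: max(177/32, 1545/647) = 5.531 servings → $5.25.
kale only: max(177/51, 1545/232) = 6.659 servings → $6.33.
spinach + kale with both tight: 1.475 servings and 2.545 servings → $3.82.
Cheapest feasible corner: $3.82.

$3.82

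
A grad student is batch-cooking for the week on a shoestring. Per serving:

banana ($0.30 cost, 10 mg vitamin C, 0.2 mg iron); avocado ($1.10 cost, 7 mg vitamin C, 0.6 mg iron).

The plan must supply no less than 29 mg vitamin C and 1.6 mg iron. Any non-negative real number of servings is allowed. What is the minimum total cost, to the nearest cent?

$2.40

An LP optimum is at a vertex; with two nutrient constraints at most two foods are used. Check each candidate.
banana only: max(29/10, 1.6/0.2) = 8 servings → $2.40.
avocado only: max(29/7, 1.6/0.6) = 4.143 servings → $4.56.
banana + avocado with both tight: 1.348 servings and 2.217 servings → $2.84.
Cheapest feasible corner: $2.40.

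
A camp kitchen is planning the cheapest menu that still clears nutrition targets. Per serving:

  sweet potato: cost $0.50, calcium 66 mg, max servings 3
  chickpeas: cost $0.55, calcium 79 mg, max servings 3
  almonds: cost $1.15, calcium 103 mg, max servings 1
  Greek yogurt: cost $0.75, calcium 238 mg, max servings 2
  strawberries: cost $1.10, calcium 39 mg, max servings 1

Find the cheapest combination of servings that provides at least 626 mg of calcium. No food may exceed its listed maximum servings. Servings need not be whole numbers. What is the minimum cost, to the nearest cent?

$2.54

Cost per mg of calcium: Greek yogurt $0.0032, chickpeas $0.0070, sweet potato $0.0076, almonds $0.0112, strawberries $0.0282.
Take 2 servings of Greek yogurt: +476.0 mg calcium for $1.50 (total $1.50, still need 150.0 mg).
Take 1.899 servings of chickpeas: +150.0 mg calcium for $1.04 (total $2.54, still need 0.0 mg).
Filling from the cheapest source first is optimal under one linear minimum: $2.54.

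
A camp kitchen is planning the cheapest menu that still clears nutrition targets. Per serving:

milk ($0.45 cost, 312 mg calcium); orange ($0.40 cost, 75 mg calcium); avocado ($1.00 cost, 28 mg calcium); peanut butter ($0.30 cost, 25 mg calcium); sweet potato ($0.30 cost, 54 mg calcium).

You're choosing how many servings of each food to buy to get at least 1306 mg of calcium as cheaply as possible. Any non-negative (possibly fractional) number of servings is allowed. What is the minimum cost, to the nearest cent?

$1.88

Cost per mg of calcium: milk $0.0014, orange $0.0053, sweet potato $0.0056, peanut butter $0.0120, avocado $0.0357.
With no serving limits, use only milk: 1306 mg / 312 mg = 4.186 servings × $0.45 = $1.88.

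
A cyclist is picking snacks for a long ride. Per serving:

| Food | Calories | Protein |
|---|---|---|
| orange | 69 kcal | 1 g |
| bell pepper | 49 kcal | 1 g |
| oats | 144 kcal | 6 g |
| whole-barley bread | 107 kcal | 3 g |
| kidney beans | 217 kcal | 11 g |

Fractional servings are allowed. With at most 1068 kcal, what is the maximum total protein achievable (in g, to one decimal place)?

54.1 g

Protein per kcal: kidney beans 0.05069, oats 0.04167, whole-barley bread 0.02804, bell pepper 0.02041, orange 0.01449.
With no serving limits, spend the whole calories allowance on kidney beans: 1068 kcal / 217 kcal × 11 g = 54.1 g.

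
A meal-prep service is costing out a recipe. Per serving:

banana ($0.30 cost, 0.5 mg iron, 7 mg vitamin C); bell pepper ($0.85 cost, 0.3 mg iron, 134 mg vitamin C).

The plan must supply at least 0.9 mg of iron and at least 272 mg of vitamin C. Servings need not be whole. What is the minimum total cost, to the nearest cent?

$1.88

Minimising a linear cost over {iron ≥ 0.9, vitamin C ≥ 272, servings ≥ 0} — the optimum is at a vertex, using one or two foods.
banana only: max(0.9/0.5, 272/7) = 38.86 servings → $11.66.
bell pepper only: max(0.9/0.3, 272/134) = 3 servings → $2.55.
banana + bell pepper with both tight: 0.6009 servings and 1.998 servings → $1.88.
Cheapest feasible corner: $1.88.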